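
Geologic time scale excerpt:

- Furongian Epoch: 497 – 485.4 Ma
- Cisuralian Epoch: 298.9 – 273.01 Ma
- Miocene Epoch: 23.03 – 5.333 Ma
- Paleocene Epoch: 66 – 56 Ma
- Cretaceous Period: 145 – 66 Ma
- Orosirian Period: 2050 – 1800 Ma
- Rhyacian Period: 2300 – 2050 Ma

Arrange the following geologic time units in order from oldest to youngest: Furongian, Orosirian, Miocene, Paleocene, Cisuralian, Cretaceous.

The oldest of these is Orosirian (starts 2050 Ma) and the youngest is Miocene (ends 5.333 Ma).
In between, by decreasing start age: Furongian (497), Cisuralian (298.9), Cretaceous (145), Paleocene (66).

Orosirian, then Furongian, then Cisuralian, then Cretaceous, then Paleocene, then Miocene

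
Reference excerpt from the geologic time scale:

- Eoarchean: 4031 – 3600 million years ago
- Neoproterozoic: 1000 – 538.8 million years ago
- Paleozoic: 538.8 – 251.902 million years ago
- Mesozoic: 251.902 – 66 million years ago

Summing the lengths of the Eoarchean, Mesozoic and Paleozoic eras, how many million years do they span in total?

903.8 million years

Duration is start − end for each: (4031 − 3600) + (251.902 − 66) + (538.8 − 251.902).
That is 431 + 185.902 + 286.898, which totals 903.8 million years.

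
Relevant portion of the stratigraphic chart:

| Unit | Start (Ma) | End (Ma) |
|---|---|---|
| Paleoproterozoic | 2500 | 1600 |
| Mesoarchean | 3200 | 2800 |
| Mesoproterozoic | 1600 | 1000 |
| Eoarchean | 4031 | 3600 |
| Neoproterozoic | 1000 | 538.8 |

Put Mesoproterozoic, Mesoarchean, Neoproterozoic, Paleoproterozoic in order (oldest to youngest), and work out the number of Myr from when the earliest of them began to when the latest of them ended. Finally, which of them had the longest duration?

Mesoarchean, Paleoproterozoic, Mesoproterozoic, Neoproterozoic; total span 2661.2 Myr; longest is Paleoproterozoic

From the excerpt: Mesoproterozoic 1600–1000; Mesoarchean 3200–2800; Neoproterozoic 1000–538.8; Paleoproterozoic 2500–1600 (Ma).
Larger Ma is earlier, so the oldest is Mesoarchean and the youngest is Neoproterozoic; oldest to youngest: Mesoarchean, Paleoproterozoic, Mesoproterozoic, Neoproterozoic.
Oldest start 3200 minus youngest end 538.8 gives 2661.2 Myr overall.
Individual lengths (start − end): Mesoproterozoic 600; Paleoproterozoic 900; Mesoarchean 400; Neoproterozoic 461.2. The largest is Paleoproterozoic at 900 Myr.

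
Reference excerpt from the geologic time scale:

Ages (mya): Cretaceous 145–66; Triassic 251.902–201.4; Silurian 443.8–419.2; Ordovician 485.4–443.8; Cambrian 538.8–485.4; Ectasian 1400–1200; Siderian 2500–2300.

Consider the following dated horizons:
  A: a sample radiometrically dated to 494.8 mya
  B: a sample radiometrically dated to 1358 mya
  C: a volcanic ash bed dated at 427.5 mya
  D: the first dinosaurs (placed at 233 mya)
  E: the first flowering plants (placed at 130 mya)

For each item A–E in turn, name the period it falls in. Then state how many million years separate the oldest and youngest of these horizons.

A — Cambrian; B — Ectasian; C — Silurian; D — Triassic; E — Cretaceous; span 1228 million years

Match each age against the start–end ranges in the excerpt: A = 494.8 Ma → Cambrian (538.8–485.4); B = 1358 Ma → Ectasian (1400–1200); C = 427.5 Ma → Silurian (443.8–419.2); D = 233 Ma → Triassic (251.902–201.4); E = 130 Ma → Cretaceous (145–66).
The largest age is 1358 Ma and the smallest is 130 Ma; their difference is 1228 Myr.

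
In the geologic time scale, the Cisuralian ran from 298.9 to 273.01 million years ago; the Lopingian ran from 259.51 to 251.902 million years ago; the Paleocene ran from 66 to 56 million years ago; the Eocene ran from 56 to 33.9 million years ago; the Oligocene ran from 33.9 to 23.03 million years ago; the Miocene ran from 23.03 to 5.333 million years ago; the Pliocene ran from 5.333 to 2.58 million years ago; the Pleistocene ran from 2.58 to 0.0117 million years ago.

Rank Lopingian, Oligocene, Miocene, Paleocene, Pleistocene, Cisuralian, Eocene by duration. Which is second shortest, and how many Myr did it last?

Durations: Lopingian 7.608; Oligocene 10.87; Miocene 17.697; Paleocene 10; Pleistocene 2.5683; Cisuralian 25.89; Eocene 22.1 Myr.
Sorted shortest-first: Pleistocene (2.5683), Lopingian (7.608), Paleocene (10), Oligocene (10.87), Miocene (17.697), Eocene (22.1), Cisuralian (25.89).
The second shortest is Lopingian at 7.608 Myr.

Lopingian, 7.608 million years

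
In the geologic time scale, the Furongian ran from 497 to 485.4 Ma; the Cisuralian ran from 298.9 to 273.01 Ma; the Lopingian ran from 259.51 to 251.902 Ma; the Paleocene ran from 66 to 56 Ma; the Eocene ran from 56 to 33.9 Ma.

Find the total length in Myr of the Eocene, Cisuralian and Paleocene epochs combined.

57.99 million years

Each duration: Eocene = 22.1; Cisuralian = 25.89; Paleocene = 10.
Sum: 22.1 + 25.89 + 10 = 57.99 Myr.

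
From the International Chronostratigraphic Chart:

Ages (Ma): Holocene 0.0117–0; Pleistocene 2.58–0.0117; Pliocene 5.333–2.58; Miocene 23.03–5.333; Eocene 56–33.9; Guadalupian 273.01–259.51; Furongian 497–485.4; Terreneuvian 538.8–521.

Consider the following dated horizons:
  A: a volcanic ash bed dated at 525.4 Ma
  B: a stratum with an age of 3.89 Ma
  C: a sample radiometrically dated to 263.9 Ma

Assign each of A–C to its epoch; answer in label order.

Match each age against the start–end ranges in the excerpt: A = 525.4 Ma → Terreneuvian (538.8–521); B = 3.89 Ma → Pliocene (5.333–2.58); C = 263.9 Ma → Guadalupian (273.01–259.51).

A — Terreneuvian; B — Pliocene; C — Guadalupian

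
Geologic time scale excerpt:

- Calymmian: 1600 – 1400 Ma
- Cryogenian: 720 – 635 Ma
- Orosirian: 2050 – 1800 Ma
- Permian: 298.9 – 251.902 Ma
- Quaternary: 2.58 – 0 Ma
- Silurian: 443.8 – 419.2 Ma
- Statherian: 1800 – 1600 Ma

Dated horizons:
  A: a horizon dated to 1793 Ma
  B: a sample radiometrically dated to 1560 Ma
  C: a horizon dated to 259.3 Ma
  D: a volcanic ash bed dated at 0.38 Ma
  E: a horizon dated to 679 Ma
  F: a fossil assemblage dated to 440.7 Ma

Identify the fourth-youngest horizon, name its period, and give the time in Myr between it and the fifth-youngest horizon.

E, in the Cryogenian; 881 million years to B

Sorted youngest-first by Ma: D (0.38), C (259.3), F (440.7), E (679), B (1560), A (1793).
The fourth youngest is E at 679 Ma, which lies in 720–635 Ma: the Cryogenian.
The fifth youngest is B at 1560 Ma; separation = |679 − 1560| = 881 Myr.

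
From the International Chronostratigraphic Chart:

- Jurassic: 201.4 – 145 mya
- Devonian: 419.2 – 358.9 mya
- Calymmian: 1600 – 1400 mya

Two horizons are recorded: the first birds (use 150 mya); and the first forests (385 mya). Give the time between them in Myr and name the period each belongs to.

235 million years apart; the first in the Jurassic, the second in the Devonian

Elapsed time: 385 − 150 = 235 Myr.
150 Ma lies within 201.4–145 Ma: Jurassic.
385 Ma lies within 419.2–358.9 Ma: Devonian.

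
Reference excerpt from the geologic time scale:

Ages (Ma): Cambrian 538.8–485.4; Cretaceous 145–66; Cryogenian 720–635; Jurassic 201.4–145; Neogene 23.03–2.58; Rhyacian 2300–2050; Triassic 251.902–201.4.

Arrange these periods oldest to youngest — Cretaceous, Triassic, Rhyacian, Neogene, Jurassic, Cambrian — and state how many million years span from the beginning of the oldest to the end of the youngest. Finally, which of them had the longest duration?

From the excerpt: Cretaceous 145–66; Triassic 251.902–201.4; Rhyacian 2300–2050; Neogene 23.03–2.58; Jurassic 201.4–145; Cambrian 538.8–485.4 (Ma).
Larger Ma is earlier, so the oldest is Rhyacian and the youngest is Neogene; oldest to youngest: Rhyacian, Cambrian, Triassic, Jurassic, Cretaceous, Neogene.
Oldest start 2300 minus youngest end 2.58 gives 2297.42 Myr overall.
Individual lengths (start − end): Jurassic 56.4; Cretaceous 79; Neogene 20.45; Rhyacian 250; Triassic 50.502; Cambrian 53.4. The largest is Rhyacian at 250 Myr.

Rhyacian → Cambrian → Triassic → Jurassic → Cretaceous → Neogene; total span 2297.42 Myr; longest is Rhyacian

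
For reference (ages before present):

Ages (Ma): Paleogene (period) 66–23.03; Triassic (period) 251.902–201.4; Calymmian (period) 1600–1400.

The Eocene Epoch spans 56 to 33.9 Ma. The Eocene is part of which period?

Paleogene

The Eocene (56–33.9 Ma) lies entirely within 66–23.03 Ma, the Paleogene Period.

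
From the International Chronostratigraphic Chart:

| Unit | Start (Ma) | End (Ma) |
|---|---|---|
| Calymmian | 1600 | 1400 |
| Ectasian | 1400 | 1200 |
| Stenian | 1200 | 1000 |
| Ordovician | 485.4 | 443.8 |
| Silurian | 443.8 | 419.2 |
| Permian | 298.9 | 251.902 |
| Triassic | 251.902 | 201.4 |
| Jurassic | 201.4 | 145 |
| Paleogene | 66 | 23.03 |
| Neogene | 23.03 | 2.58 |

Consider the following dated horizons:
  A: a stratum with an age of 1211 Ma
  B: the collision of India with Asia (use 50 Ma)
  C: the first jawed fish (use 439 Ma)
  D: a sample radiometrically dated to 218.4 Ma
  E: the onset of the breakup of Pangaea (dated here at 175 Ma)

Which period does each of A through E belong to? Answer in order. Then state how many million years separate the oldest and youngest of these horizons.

A — Ectasian; B — Paleogene; C — Silurian; D — Triassic; E — Jurassic; span 1161 million years

A: 1211 Ma lies in 1400–1200 Ma, so Ectasian.
B: 50 Ma lies in 66–23.03 Ma, so Paleogene.
C: 439 Ma lies in 443.8–419.2 Ma, so Silurian.
D: 218.4 Ma lies in 251.902–201.4 Ma, so Triassic.
E: 175 Ma lies in 201.4–145 Ma, so Jurassic.
Oldest = 1211 Ma, youngest = 50 Ma → span 1161 Myr.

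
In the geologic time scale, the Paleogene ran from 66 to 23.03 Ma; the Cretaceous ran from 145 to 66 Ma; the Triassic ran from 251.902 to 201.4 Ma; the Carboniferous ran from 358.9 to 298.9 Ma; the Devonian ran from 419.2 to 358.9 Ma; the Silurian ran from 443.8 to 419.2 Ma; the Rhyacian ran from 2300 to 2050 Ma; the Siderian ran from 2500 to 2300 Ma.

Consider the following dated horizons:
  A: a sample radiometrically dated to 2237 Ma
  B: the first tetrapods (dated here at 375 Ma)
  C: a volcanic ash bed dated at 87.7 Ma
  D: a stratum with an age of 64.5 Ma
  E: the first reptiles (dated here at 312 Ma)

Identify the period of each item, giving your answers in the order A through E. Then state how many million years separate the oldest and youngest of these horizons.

A — Rhyacian; B — Devonian; C — Cretaceous; D — Paleogene; E — Carboniferous; span 2172.5 million years

Match each age against the start–end ranges in the excerpt: A = 2237 Ma → Rhyacian (2300–2050); B = 375 Ma → Devonian (419.2–358.9); C = 87.7 Ma → Cretaceous (145–66); D = 64.5 Ma → Paleogene (66–23.03); E = 312 Ma → Carboniferous (358.9–298.9).
The largest age is 2237 Ma and the smallest is 64.5 Ma; their difference is 2172.5 Myr.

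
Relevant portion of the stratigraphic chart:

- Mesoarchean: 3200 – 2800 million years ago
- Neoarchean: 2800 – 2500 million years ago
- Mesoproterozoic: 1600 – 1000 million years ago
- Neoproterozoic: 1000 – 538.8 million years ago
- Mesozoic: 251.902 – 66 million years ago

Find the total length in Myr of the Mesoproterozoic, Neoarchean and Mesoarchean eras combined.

1300 million years

Duration is start − end for each: (1600 − 1000) + (2800 − 2500) + (3200 − 2800).
That is 600 + 300 + 400, which totals 1300 million years.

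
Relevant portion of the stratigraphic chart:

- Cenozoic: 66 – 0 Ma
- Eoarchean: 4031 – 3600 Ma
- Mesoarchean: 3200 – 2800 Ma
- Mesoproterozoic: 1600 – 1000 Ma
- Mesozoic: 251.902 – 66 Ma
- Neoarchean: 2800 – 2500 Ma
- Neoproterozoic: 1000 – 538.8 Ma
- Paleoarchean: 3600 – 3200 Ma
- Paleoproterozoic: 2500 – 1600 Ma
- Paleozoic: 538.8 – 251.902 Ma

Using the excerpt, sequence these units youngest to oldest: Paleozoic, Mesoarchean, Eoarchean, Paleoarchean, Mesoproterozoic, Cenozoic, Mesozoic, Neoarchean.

Sorting by start age (ascending Ma, since larger Ma = older): Cenozoic began 66, Mesozoic began 251.902, Paleozoic began 538.8, Mesoproterozoic began 1600, Neoarchean began 2800, Mesoarchean began 3200, Paleoarchean began 3600, Eoarchean began 4031.

Cenozoic, then Mesozoic, then Paleozoic, then Mesoproterozoic, then Neoarchean, then Mesoarchean, then Paleoarchean, then Eoarchean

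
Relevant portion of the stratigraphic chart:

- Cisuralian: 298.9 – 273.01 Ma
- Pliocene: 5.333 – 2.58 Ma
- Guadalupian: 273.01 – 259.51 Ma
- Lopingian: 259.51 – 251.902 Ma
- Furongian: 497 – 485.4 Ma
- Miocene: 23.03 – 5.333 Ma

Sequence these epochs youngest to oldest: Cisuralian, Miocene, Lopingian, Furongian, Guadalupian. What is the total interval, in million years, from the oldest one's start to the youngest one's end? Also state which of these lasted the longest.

Start ages (Ma): Furongian 497, Cisuralian 298.9, Guadalupian 273.01, Lopingian 259.51, Miocene 23.03.
Ordered youngest to oldest: Miocene, Lopingian, Guadalupian, Cisuralian, Furongian.
Span = 497 − 5.333 = 491.667 Myr.
Durations: Miocene 17.697, Cisuralian 25.89, Guadalupian 13.5, Furongian 11.6, Lopingian 7.608 → longest is Cisuralian (25.89 Myr).

Miocene → Lopingian → Guadalupian → Cisuralian → Furongian; total span 491.667 Myr; longest is Cisuralian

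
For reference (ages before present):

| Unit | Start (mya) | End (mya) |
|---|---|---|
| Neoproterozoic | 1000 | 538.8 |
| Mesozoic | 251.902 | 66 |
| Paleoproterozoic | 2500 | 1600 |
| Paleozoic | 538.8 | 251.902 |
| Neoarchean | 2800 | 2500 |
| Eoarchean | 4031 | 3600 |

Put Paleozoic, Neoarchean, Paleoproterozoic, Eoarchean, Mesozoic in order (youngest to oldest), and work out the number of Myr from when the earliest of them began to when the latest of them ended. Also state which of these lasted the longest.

Mesozoic → Paleozoic → Paleoproterozoic → Neoarchean → Eoarchean; total span 3965 Myr; longest is Paleoproterozoic

From the excerpt: Paleozoic 538.8–251.902; Neoarchean 2800–2500; Paleoproterozoic 2500–1600; Eoarchean 4031–3600; Mesozoic 251.902–66 (Ma).
Larger Ma is earlier, so the oldest is Eoarchean and the youngest is Mesozoic; youngest to oldest: Mesozoic, Paleozoic, Paleoproterozoic, Neoarchean, Eoarchean.
Oldest start 4031 minus youngest end 66 gives 3965 Myr overall.
Individual lengths (start − end): Paleoproterozoic 900; Mesozoic 185.902; Eoarchean 431; Paleozoic 286.898; Neoarchean 300. The largest is Paleoproterozoic at 900 Myr.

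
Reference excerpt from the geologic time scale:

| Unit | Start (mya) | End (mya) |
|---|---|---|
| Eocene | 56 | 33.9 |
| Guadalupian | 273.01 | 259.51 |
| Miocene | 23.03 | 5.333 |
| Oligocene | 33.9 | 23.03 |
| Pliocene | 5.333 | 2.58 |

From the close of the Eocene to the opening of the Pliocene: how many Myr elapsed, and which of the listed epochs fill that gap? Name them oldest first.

28.567 million years; Oligocene, Miocene

End of Eocene = 33.9 Ma; start of Pliocene = 5.333 Ma.
Gap = 33.9 − 5.333 = 28.567 Myr.
Epochs wholly inside 33.9–5.333 Ma: Oligocene (33.9–23.03), Miocene (23.03–5.333).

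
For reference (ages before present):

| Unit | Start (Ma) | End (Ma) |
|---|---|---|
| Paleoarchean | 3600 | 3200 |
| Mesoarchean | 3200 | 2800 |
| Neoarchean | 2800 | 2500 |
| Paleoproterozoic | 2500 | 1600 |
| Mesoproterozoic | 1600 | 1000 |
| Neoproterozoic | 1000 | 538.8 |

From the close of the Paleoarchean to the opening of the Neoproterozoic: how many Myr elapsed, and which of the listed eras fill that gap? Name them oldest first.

2200 million years; Mesoarchean, Neoarchean, Paleoproterozoic, Mesoproterozoic

End of Paleoarchean = 3200 Ma; start of Neoproterozoic = 1000 Ma.
Gap = 3200 − 1000 = 2200 Myr.
Eras wholly inside 3200–1000 Ma: Mesoarchean (3200–2800), Neoarchean (2800–2500), Paleoproterozoic (2500–1600), Mesoproterozoic (1600–1000).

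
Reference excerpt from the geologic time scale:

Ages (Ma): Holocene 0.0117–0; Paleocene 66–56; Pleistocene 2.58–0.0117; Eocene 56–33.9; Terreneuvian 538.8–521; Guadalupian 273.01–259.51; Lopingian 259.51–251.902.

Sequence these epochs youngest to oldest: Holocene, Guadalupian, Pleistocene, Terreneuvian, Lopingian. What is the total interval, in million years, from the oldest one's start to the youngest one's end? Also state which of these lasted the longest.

Holocene → Pleistocene → Lopingian → Guadalupian → Terreneuvian; total span 538.8 Myr; longest is Terreneuvian

From the excerpt: Holocene 0.0117–0; Guadalupian 273.01–259.51; Pleistocene 2.58–0.0117; Terreneuvian 538.8–521; Lopingian 259.51–251.902 (Ma).
Larger Ma is earlier, so the oldest is Terreneuvian and the youngest is Holocene; youngest to oldest: Holocene, Pleistocene, Lopingian, Guadalupian, Terreneuvian.
Oldest start 538.8 minus youngest end 0 gives 538.8 Myr overall.
Individual lengths (start − end): Pleistocene 2.5683; Lopingian 7.608; Guadalupian 13.5; Holocene 0.0117; Terreneuvian 17.8. The largest is Terreneuvian at 17.8 Myr.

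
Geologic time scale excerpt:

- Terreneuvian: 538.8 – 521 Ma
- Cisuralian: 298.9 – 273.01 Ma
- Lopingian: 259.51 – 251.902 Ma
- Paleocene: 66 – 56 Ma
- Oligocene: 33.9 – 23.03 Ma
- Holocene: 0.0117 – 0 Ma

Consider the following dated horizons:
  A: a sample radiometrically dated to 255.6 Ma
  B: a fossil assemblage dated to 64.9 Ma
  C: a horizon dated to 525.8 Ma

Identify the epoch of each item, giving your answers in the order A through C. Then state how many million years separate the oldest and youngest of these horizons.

A — Lopingian; B — Paleocene; C — Terreneuvian; span 460.9 million years

Match each age against the start–end ranges in the excerpt: A = 255.6 Ma → Lopingian (259.51–251.902); B = 64.9 Ma → Paleocene (66–56); C = 525.8 Ma → Terreneuvian (538.8–521).
The largest age is 525.8 Ma and the smallest is 64.9 Ma; their difference is 460.9 Myr.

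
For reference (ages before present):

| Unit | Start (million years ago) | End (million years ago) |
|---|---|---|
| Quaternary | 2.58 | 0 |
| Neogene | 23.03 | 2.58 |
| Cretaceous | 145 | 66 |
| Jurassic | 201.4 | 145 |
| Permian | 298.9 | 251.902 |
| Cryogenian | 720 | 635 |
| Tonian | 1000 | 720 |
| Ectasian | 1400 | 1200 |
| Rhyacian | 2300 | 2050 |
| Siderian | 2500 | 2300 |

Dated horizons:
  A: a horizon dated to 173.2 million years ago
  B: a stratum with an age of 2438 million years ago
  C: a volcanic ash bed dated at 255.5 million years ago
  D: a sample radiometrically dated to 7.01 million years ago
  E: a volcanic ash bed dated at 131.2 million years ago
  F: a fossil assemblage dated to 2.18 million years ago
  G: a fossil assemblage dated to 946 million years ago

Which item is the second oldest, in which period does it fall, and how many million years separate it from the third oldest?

Sorted oldest-first by Ma: B (2438), G (946), C (255.5), A (173.2), E (131.2), D (7.01), F (2.18).
The second oldest is G at 946 Ma, which lies in 1000–720 Ma: the Tonian.
The third oldest is C at 255.5 Ma; separation = |946 − 255.5| = 690.5 Myr.

G, in the Tonian; 690.5 million years to C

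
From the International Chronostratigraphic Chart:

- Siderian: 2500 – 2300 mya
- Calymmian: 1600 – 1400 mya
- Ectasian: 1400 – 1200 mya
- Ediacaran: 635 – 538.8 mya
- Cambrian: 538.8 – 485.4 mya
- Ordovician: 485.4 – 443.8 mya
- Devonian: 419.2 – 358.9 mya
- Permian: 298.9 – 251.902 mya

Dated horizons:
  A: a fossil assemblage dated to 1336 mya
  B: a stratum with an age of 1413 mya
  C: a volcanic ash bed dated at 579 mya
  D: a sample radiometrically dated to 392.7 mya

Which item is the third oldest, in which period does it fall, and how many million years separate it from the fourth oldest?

C, in the Ediacaran; 186.3 million years to D

Larger Ma means older, so oldest first: B 1413 > A 1336 > C 579 > D 392.7.
Counting 3 along gives C (579 Ma); the excerpt puts that inside the Ediacaran, 635–538.8 Ma.
Next in line is D (392.7 Ma), and 579 − 392.7 = 186.3 Myr.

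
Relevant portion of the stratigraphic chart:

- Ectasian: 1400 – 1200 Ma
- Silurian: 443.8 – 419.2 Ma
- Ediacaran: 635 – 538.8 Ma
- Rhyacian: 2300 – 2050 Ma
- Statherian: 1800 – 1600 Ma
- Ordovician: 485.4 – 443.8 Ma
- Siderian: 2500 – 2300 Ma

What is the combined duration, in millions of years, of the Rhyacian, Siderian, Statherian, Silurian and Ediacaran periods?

770.8 million years

Each duration: Rhyacian = 250; Siderian = 200; Statherian = 200; Silurian = 24.6; Ediacaran = 96.2.
Sum: 250 + 200 + 200 + 24.6 + 96.2 = 770.8 Myr.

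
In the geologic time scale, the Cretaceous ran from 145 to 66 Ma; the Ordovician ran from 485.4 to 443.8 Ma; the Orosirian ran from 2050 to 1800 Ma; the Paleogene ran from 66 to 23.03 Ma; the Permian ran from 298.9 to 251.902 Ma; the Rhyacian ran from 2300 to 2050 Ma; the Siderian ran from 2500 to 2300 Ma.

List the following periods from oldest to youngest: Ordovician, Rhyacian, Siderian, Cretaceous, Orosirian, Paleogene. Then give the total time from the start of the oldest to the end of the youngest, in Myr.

From the excerpt: Ordovician 485.4–443.8; Rhyacian 2300–2050; Siderian 2500–2300; Cretaceous 145–66; Orosirian 2050–1800; Paleogene 66–23.03 (Ma).
Larger Ma is earlier, so the oldest is Siderian and the youngest is Paleogene; oldest to youngest: Siderian, Rhyacian, Orosirian, Ordovician, Cretaceous, Paleogene.
Oldest start 2500 minus youngest end 23.03 gives 2476.97 Myr overall.

Siderian, Rhyacian, Orosirian, Ordovician, Cretaceous, Paleogene; total span 2476.97 Myr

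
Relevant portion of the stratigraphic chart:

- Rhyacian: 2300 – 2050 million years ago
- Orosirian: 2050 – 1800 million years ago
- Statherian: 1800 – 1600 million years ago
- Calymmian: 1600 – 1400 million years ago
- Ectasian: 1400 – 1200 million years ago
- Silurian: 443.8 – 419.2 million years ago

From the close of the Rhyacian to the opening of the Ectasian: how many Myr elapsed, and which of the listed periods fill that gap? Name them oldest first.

End of Rhyacian = 2050 Ma; start of Ectasian = 1400 Ma.
Gap = 2050 − 1400 = 650 Myr.
Periods wholly inside 2050–1400 Ma: Orosirian (2050–1800), Statherian (1800–1600), Calymmian (1600–1400).

650 million years; Orosirian, Statherian, Calymmian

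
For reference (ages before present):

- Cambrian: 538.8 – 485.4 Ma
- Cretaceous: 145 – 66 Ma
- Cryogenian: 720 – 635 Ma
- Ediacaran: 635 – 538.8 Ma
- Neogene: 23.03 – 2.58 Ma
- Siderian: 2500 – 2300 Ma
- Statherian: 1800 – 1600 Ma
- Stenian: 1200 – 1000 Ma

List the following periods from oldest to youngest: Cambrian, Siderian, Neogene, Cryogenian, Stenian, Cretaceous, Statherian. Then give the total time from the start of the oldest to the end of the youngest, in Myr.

Start ages (Ma): Siderian 2500, Statherian 1800, Stenian 1200, Cryogenian 720, Cambrian 538.8, Cretaceous 145, Neogene 23.03.
Ordered oldest to youngest: Siderian, Statherian, Stenian, Cryogenian, Cambrian, Cretaceous, Neogene.
Span = 2500 − 2.58 = 2497.42 Myr.

Siderian, Statherian, Stenian, Cryogenian, Cambrian, Cretaceous, Neogene; total span 2497.42 Myr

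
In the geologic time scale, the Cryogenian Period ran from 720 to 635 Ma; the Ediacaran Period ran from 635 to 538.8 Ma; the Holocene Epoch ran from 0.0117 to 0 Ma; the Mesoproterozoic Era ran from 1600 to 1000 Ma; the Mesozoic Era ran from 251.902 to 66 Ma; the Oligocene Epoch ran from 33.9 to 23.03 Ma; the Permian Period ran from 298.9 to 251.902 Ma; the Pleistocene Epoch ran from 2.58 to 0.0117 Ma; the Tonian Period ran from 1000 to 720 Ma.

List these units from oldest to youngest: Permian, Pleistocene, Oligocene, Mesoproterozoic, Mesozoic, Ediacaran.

Mesoproterozoic, then Ediacaran, then Permian, then Mesozoic, then Oligocene, then Pleistocene

Read off each span (Ma): Permian 298.9–251.902; Pleistocene 2.58–0.0117; Oligocene 33.9–23.03; Mesoproterozoic 1600–1000; Mesozoic 251.902–66; Ediacaran 635–538.8.
Larger Ma is older, so oldest→youngest is Mesoproterozoic, Ediacaran, Permian, Mesozoic, Oligocene, Pleistocene.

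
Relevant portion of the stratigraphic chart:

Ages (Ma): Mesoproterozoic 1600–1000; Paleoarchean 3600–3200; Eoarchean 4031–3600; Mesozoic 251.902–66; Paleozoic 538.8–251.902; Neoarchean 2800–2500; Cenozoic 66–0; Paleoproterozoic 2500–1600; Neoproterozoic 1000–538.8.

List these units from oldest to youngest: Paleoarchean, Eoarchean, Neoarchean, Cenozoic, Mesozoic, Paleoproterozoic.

Eoarchean, Paleoarchean, Neoarchean, Paleoproterozoic, Mesozoic, Cenozoic

Read off each span (Ma): Paleoarchean 3600–3200; Eoarchean 4031–3600; Neoarchean 2800–2500; Cenozoic 66–0; Mesozoic 251.902–66; Paleoproterozoic 2500–1600.
Larger Ma is older, so oldest→youngest is Eoarchean, Paleoarchean, Neoarchean, Paleoproterozoic, Mesozoic, Cenozoic.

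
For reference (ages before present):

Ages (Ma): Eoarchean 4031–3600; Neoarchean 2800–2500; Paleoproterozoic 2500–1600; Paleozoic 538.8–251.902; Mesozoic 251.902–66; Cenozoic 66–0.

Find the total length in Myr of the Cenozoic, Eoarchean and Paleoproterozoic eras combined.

1397 million years

Duration is start − end for each: (66 − 0) + (4031 − 3600) + (2500 − 1600).
That is 66 + 431 + 900, which totals 1397 million years.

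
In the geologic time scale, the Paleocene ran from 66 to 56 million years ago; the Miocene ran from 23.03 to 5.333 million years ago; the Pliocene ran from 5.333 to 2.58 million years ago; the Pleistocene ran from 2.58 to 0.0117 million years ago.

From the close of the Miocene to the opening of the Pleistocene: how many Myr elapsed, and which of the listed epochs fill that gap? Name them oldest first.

2.753 million years; Pliocene

The Miocene closes at 5.333 Ma and the Pleistocene opens at 2.58 Ma, so the interval is 5.333 − 2.58 = 2.753 Myr.
An epoch fits inside if it starts at or after 5.333 Ma and ends at or before 2.58 Ma; oldest first that gives Pliocene.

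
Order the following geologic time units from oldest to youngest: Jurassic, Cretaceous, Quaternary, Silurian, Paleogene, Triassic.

Group by era (each group listed oldest first) — Paleozoic: Silurian; Mesozoic: Triassic, Jurassic, Cretaceous; Cenozoic: Paleogene, Quaternary. The eras run Paleozoic → Mesozoic → Cenozoic. Concatenating the groups in that era order gives oldest to youngest directly.

Silurian → Triassic → Jurassic → Cretaceous → Paleogene → Quaternary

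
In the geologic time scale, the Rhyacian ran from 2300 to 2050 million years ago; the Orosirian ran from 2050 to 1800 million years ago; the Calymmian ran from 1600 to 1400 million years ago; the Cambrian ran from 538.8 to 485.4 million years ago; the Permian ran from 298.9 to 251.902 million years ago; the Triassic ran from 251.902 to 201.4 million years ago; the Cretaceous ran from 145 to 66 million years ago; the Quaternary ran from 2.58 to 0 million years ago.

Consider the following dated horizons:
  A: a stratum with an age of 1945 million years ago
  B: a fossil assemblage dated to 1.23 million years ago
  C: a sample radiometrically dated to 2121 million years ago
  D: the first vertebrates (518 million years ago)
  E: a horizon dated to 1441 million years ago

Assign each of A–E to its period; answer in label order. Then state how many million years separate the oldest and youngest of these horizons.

A: 1945 Ma lies in 2050–1800 Ma, so Orosirian.
B: 1.23 Ma lies in 2.58–0 Ma, so Quaternary.
C: 2121 Ma lies in 2300–2050 Ma, so Rhyacian.
D: 518 Ma lies in 538.8–485.4 Ma, so Cambrian.
E: 1441 Ma lies in 1600–1400 Ma, so Calymmian.
Oldest = 2121 Ma, youngest = 1.23 Ma → span 2119.77 Myr.

A — Orosirian; B — Quaternary; C — Rhyacian; D — Cambrian; E — Calymmian; span 2119.77 million years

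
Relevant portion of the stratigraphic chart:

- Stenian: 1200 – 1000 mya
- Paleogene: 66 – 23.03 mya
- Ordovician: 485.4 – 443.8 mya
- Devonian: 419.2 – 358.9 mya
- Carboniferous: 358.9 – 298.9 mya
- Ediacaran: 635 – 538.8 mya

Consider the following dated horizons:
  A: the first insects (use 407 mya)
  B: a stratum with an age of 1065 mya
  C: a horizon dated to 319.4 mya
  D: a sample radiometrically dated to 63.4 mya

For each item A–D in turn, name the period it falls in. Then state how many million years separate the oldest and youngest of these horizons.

Match each age against the start–end ranges in the excerpt: A = 407 Ma → Devonian (419.2–358.9); B = 1065 Ma → Stenian (1200–1000); C = 319.4 Ma → Carboniferous (358.9–298.9); D = 63.4 Ma → Paleogene (66–23.03).
The largest age is 1065 Ma and the smallest is 63.4 Ma; their difference is 1001.6 Myr.

A — Devonian; B — Stenian; C — Carboniferous; D — Paleogene; span 1001.6 million years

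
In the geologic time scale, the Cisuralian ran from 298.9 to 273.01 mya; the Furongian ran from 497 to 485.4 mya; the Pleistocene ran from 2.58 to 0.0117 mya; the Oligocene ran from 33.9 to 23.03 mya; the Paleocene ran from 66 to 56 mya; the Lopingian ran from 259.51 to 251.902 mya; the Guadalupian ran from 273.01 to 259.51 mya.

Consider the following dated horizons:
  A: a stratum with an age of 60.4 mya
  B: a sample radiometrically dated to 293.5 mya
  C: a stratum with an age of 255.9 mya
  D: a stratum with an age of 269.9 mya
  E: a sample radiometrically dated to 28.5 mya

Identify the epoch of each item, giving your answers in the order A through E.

Match each age against the start–end ranges in the excerpt: A = 60.4 Ma → Paleocene (66–56); B = 293.5 Ma → Cisuralian (298.9–273.01); C = 255.9 Ma → Lopingian (259.51–251.902); D = 269.9 Ma → Guadalupian (273.01–259.51); E = 28.5 Ma → Oligocene (33.9–23.03).

A — Paleocene; B — Cisuralian; C — Lopingian; D — Guadalupian; E — Oligocene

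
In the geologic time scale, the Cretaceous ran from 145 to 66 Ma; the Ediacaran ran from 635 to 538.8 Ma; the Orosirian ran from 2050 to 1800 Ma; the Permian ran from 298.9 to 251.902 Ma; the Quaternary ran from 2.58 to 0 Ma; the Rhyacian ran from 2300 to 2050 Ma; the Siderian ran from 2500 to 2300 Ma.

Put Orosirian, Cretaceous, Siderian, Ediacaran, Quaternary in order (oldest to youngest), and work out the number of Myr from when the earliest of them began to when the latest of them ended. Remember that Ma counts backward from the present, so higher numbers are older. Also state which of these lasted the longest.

Siderian → Orosirian → Ediacaran → Cretaceous → Quaternary; total span 2500 Myr; longest is Orosirian

Start ages (Ma): Siderian 2500, Orosirian 2050, Ediacaran 635, Cretaceous 145, Quaternary 2.58.
Ordered oldest to youngest: Siderian, Orosirian, Ediacaran, Cretaceous, Quaternary.
Span = 2500 − 0 = 2500 Myr.
Durations: Quaternary 2.58, Orosirian 250, Cretaceous 79, Ediacaran 96.2, Siderian 200 → longest is Orosirian (250 Myr).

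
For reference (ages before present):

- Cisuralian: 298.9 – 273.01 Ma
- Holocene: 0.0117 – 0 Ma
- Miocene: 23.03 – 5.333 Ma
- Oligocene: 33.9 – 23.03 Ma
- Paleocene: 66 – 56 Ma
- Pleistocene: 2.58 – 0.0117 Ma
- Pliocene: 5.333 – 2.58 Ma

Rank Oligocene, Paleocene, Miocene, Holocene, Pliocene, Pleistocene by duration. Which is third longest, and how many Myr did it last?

Durations: Oligocene 10.87; Paleocene 10; Miocene 17.697; Holocene 0.0117; Pliocene 2.753; Pleistocene 2.5683 Myr.
Sorted longest-first: Miocene (17.697), Oligocene (10.87), Paleocene (10), Pliocene (2.753), Pleistocene (2.5683), Holocene (0.0117).
The third longest is Paleocene at 10 Myr.

Paleocene, 10 million years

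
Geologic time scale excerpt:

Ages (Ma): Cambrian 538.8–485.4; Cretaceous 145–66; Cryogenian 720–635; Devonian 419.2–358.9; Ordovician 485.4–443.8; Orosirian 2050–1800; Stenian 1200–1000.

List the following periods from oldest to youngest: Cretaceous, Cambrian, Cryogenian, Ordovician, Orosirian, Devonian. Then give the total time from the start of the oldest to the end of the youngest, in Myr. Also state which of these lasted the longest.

From the excerpt: Cretaceous 145–66; Cambrian 538.8–485.4; Cryogenian 720–635; Ordovician 485.4–443.8; Orosirian 2050–1800; Devonian 419.2–358.9 (Ma).
Larger Ma is earlier, so the oldest is Orosirian and the youngest is Cretaceous; oldest to youngest: Orosirian, Cryogenian, Cambrian, Ordovician, Devonian, Cretaceous.
Oldest start 2050 minus youngest end 66 gives 1984 Myr overall.
Individual lengths (start − end): Devonian 60.3; Orosirian 250; Cretaceous 79; Cambrian 53.4; Cryogenian 85; Ordovician 41.6. The largest is Orosirian at 250 Myr.

Orosirian, Cryogenian, Cambrian, Ordovician, Devonian, Cretaceous; total span 1984 Myr; longest is Orosirian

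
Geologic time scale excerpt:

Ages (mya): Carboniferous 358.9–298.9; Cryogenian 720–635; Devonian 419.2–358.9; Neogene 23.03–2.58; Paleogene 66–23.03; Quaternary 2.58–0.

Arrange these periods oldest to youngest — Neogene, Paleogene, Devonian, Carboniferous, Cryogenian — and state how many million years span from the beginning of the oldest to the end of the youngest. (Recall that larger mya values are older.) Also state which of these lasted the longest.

Cryogenian, Devonian, Carboniferous, Paleogene, Neogene; total span 717.42 Myr; longest is Cryogenian

Start ages (Ma): Cryogenian 720, Devonian 419.2, Carboniferous 358.9, Paleogene 66, Neogene 23.03.
Ordered oldest to youngest: Cryogenian, Devonian, Carboniferous, Paleogene, Neogene.
Span = 720 − 2.58 = 717.42 Myr.
Durations: Paleogene 42.97, Devonian 60.3, Neogene 20.45, Cryogenian 85, Carboniferous 60 → longest is Cryogenian (85 Myr).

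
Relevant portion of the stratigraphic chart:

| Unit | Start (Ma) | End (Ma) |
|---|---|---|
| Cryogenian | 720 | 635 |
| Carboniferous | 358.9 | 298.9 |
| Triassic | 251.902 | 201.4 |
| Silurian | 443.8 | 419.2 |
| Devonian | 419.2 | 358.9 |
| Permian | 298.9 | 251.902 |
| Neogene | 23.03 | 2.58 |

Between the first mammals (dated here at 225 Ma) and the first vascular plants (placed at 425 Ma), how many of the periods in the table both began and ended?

425 Ma sits inside the Silurian (443.8–419.2) and 225 Ma inside the Triassic (251.902–201.4); neither of those is wholly between the two dates.
The listed periods lying completely between them are Devonian, Carboniferous, Permian — 3 in all.

3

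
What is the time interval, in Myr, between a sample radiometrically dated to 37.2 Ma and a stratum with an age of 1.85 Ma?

35.35 million years

37.2 − 1.85 = 35.35 million years.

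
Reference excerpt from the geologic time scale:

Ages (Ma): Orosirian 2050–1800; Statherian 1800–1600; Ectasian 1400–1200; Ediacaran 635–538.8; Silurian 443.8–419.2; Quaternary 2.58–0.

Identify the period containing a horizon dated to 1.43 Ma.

1.43 Ma lies between 2.58 and 0 Ma, so it falls in the Quaternary.

Quaternary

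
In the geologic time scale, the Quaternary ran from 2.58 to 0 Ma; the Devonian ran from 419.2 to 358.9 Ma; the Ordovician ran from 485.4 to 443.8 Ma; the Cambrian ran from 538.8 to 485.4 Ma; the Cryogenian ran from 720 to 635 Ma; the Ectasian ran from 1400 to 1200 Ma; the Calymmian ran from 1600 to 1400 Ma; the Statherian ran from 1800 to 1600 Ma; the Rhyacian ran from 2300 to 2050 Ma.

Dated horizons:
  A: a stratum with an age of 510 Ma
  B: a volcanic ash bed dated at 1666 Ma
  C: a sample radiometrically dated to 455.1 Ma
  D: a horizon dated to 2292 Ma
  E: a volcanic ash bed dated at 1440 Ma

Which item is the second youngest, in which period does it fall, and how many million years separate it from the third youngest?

A, in the Cambrian; 930 million years to E

Smaller Ma means younger, so youngest first: C 455.1 < A 510 < E 1440 < B 1666 < D 2292.
Counting 2 along gives A (510 Ma); the excerpt puts that inside the Cambrian, 538.8–485.4 Ma.
Next in line is E (1440 Ma), and 1440 − 510 = 930 Myr.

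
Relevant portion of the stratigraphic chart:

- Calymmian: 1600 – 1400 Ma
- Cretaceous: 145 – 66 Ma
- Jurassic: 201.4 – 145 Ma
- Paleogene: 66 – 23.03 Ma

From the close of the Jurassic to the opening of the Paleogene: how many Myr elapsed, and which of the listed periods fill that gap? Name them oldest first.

79 million years; Cretaceous

End of Jurassic = 145 Ma; start of Paleogene = 66 Ma.
Gap = 145 − 66 = 79 Myr.
Periods wholly inside 145–66 Ma: Cretaceous (145–66).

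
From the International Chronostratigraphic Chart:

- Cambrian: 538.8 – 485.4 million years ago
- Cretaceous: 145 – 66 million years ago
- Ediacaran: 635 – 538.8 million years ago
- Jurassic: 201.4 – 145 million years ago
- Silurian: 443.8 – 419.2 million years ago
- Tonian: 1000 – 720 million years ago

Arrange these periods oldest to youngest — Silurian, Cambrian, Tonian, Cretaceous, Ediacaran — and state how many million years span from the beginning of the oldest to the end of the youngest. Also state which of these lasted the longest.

Start ages (Ma): Tonian 1000, Ediacaran 635, Cambrian 538.8, Silurian 443.8, Cretaceous 145.
Ordered oldest to youngest: Tonian, Ediacaran, Cambrian, Silurian, Cretaceous.
Span = 1000 − 66 = 934 Myr.
Durations: Cretaceous 79, Tonian 280, Silurian 24.6, Ediacaran 96.2, Cambrian 53.4 → longest is Tonian (280 Myr).

Tonian, Ediacaran, Cambrian, Silurian, Cretaceous; total span 934 Myr; longest is Tonian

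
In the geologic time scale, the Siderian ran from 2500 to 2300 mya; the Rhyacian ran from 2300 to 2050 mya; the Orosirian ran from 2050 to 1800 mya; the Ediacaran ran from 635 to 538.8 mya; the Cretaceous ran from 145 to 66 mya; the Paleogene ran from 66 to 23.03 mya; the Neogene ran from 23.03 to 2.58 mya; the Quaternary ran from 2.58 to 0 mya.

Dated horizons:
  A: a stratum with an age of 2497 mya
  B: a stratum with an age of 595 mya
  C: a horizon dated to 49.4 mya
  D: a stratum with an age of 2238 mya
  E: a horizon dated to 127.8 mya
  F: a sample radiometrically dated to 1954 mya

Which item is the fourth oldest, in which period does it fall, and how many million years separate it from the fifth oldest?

B, in the Ediacaran; 467.2 million years to E

Larger Ma means older, so oldest first: A 2497 > D 2238 > F 1954 > B 595 > E 127.8 > C 49.4.
Counting 4 along gives B (595 Ma); the excerpt puts that inside the Ediacaran, 635–538.8 Ma.
Next in line is E (127.8 Ma), and 595 − 127.8 = 467.2 Myr.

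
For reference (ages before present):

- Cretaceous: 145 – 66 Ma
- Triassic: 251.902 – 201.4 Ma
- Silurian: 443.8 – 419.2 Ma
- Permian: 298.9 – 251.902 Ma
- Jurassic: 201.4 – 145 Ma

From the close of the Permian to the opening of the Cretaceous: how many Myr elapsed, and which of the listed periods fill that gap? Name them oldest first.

106.902 million years; Triassic, Jurassic

The Permian closes at 251.902 Ma and the Cretaceous opens at 145 Ma, so the interval is 251.902 − 145 = 106.902 Myr.
A period fits inside if it starts at or after 251.902 Ma and ends at or before 145 Ma; oldest first that gives Triassic, Jurassic.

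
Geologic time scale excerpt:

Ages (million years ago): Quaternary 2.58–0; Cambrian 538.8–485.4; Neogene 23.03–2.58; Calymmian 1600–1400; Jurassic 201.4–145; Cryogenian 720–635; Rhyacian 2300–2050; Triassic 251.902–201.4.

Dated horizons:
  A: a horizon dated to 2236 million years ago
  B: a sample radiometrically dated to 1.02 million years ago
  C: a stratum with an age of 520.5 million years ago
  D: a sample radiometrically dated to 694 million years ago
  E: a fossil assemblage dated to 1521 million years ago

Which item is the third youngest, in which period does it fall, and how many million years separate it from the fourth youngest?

D, in the Cryogenian; 827 million years to E

Sorted youngest-first by Ma: B (1.02), C (520.5), D (694), E (1521), A (2236).
The third youngest is D at 694 Ma, which lies in 720–635 Ma: the Cryogenian.
The fourth youngest is E at 1521 Ma; separation = |694 − 1521| = 827 Myr.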